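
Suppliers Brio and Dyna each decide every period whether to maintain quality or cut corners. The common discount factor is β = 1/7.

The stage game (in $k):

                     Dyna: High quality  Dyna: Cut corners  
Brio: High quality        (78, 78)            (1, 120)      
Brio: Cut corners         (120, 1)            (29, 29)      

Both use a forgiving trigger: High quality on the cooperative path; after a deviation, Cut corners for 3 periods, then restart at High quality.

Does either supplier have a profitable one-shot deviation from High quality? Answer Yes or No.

Yes

Comparing payoff streams over the 4 periods until play realigns: cooperate → 78(1+β+…+β^3); deviate → 120 + 29(β+…+β^3).
Cooperation is sustained iff (78−29)(β+…+β^3) ≥ 120−78.
β+…+β^3 = 1/7·(1−(1/7)^3)/(1−1/7) = 0.1662, and (120−78)/(78−29) = 0.8571.
0.1662 < 0.8571, so cooperation is not sustainable.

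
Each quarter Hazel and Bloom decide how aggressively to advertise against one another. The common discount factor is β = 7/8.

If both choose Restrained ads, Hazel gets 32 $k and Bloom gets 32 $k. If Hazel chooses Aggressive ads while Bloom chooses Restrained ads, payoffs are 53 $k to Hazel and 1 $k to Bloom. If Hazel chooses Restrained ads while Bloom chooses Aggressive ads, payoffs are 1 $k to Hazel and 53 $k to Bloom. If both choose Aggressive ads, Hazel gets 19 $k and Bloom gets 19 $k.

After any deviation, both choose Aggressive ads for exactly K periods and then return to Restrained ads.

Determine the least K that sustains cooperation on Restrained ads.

2

No profitable deviation requires (32−19)(β+…+β^K) ≥ 53−32, i.e. β+…+β^K ≥ 21/13 ≈ 1.6154.
With β = 7/8, the partial sums are K=1: 0.8750, K=2: 1.6406.
K = 2 is the first length at which the sum reaches 1.6154.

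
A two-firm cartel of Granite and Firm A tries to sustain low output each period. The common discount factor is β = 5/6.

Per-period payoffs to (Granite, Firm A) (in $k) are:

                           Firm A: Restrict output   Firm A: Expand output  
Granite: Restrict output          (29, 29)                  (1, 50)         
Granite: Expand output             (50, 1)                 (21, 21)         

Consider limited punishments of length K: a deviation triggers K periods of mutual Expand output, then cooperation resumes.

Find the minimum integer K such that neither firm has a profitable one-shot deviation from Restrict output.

5

IC: β(1−β^K)/(1−β) ≥ (50−29)/(29−21) = 21/8.
With β = 5/6: need 1 − β^K ≥ 21/8·(1−5/6)/(5/6), i.e. β^K ≤ 0.4750.
Since (5/6)^4 = 0.4823 and (5/6)^5 = 0.4019, the smallest such K is 5.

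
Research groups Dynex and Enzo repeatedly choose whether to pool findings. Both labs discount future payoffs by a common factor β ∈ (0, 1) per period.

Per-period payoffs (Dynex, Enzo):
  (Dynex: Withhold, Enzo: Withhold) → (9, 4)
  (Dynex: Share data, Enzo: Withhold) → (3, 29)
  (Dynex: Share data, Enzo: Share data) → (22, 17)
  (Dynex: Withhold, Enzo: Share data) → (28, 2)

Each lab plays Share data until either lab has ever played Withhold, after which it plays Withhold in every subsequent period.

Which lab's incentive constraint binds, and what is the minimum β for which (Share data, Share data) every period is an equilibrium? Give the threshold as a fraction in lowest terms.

Dynex's threshold: (28−22)/(28−9) = 6/19.
Enzo's threshold: (29−17)/(29−4) = 12/25.
6/19 < 12/25, so Enzo binds and β* = 12/25.

Enzo; β ≥ 12/25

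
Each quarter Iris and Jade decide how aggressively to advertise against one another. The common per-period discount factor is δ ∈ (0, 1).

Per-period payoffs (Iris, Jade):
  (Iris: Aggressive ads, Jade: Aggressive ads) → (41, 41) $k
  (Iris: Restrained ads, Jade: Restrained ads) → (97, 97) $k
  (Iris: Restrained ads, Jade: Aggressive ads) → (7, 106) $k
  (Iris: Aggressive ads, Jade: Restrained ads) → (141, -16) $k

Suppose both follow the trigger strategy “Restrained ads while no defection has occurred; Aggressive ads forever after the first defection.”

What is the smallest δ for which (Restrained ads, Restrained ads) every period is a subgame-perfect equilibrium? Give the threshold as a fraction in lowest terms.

11/25

For Iris: deviation gain 141−97 = 44, per-period punishment loss 97−41 = 56. IC gives δ ≥ 44/100 = 11/25.
For Jade: gain 9, loss 56 per period, so δ ≥ 9/65.
The tighter constraint is Iris's, so cooperation needs δ ≥ 11/25.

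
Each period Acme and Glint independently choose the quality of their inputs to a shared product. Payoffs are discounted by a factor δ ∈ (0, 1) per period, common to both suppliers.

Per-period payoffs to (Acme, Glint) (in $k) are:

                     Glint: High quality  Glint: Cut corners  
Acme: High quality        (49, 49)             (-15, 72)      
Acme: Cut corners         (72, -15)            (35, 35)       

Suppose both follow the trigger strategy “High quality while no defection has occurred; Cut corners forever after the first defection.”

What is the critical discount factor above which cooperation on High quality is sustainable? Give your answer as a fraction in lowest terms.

23/37

Under grim trigger the critical discount factor is (T−C)/(T−P) with T = 72, C = 49, P = 35.
δ* = (72−49)/(72−35) = 23/37.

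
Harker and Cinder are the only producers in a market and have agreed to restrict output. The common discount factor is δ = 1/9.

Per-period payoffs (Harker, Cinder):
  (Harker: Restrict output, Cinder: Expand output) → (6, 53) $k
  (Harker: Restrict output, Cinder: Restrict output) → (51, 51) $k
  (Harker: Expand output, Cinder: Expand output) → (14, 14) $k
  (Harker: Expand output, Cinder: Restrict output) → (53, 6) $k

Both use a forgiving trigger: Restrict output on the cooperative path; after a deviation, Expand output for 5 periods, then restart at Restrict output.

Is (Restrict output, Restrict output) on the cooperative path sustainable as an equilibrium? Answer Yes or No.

Comparing payoff streams over the 6 periods until play realigns: cooperate → 51(1+δ+…+δ^5); deviate → 53 + 14(δ+…+δ^5).
Cooperation is sustained iff (51−14)(δ+…+δ^5) ≥ 53−51.
δ+…+δ^5 = 1/9·(1−(1/9)^5)/(1−1/9) = 0.1250, and (53−51)/(51−14) = 0.0541.
0.1250 ≥ 0.0541, so cooperation is sustainable.

Yes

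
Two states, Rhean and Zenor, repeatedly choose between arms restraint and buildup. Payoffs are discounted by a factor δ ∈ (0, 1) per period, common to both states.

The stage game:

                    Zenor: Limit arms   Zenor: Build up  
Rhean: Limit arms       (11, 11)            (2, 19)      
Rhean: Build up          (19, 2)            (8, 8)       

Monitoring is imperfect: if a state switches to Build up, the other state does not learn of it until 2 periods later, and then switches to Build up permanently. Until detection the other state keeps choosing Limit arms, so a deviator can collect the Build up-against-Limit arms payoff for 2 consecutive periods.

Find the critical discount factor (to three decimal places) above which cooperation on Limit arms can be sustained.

0.853

The best deviation is to choose Build up for all 2 undetected periods, earning 19 each, then 8 forever once detected.
Deviation value: 19(1−δ^2)/(1−δ) + 8δ^2/(1−δ); cooperation value: 11/(1−δ).
IC: 11 ≥ 19(1−δ^2) + 8δ^2 = 19 − 11δ^2.
So δ^2 ≥ 8/11, giving δ ≥ (8/11)^(1/2) ≈ 0.853.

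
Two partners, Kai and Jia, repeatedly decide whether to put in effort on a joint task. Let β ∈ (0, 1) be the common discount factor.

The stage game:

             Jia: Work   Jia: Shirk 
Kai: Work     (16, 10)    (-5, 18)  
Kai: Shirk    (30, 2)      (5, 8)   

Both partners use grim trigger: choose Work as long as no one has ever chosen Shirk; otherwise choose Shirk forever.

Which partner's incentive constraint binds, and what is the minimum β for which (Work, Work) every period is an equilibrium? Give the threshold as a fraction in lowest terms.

Kai: cooperation gives 16 each period; deviation gives 30 once then 5 forever.
  16/(1−β) ≥ 30 + 5β/(1−β) ⇒ β ≥ 14/25.
Jia: cooperation gives 10 each period; deviation gives 18 once then 8 forever.
  β ≥ 8/10 = 4/5.
Both must hold, so the binding constraint is Jia's: β ≥ 4/5.

Jia; β ≥ 4/5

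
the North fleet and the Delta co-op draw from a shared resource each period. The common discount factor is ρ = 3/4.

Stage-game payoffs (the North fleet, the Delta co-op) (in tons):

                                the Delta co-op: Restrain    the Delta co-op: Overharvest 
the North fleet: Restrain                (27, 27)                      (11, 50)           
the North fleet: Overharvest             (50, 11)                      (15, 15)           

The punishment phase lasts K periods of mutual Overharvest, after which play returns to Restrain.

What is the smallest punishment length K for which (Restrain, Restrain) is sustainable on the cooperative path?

No profitable deviation requires (27−15)(ρ+…+ρ^K) ≥ 50−27, i.e. ρ+…+ρ^K ≥ 23/12 ≈ 1.9167.
With ρ = 3/4, the partial sums are K=1: 0.7500, K=2: 1.3125, K=3: 1.7344, K=4: 2.0508.
K = 4 is the first length at which the sum reaches 1.9167.

4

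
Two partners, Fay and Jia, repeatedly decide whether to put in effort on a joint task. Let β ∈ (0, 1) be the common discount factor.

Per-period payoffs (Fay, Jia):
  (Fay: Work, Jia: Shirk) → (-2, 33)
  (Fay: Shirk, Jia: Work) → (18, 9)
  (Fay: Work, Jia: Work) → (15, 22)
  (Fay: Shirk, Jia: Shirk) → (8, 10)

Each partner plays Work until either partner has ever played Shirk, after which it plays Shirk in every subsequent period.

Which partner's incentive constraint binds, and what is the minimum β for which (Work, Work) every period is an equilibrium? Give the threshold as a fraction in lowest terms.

Fay's threshold: (18−15)/(18−8) = 3/10.
Jia's threshold: (33−22)/(33−10) = 11/23.
3/10 < 11/23, so Jia binds and β* = 11/23.

Jia; β ≥ 11/23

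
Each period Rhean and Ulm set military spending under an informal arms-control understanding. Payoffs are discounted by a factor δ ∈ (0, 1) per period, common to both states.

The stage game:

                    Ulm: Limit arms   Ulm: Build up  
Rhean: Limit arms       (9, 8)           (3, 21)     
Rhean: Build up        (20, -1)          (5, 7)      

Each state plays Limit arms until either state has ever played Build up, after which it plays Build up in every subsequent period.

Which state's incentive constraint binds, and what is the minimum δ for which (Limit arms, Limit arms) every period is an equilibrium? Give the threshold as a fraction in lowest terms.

Rhean's threshold: (20−9)/(20−5) = 11/15.
Ulm's threshold: (21−8)/(21−7) = 13/14.
11/15 < 13/14, so Ulm binds and δ* = 13/14.

Ulm; δ ≥ 13/14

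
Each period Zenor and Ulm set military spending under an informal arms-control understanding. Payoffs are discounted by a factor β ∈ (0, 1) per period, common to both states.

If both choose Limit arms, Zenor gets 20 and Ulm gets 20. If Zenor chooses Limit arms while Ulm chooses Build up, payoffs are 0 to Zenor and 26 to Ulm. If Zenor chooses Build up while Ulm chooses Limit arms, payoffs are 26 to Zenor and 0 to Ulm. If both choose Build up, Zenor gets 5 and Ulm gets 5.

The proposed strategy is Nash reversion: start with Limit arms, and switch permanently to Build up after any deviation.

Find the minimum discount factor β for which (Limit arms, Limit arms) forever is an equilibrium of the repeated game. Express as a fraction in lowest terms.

Cooperation forever yields 20 each period: 20/(1−β).
Deviating yields 26 once, then 5 forever: 26 + 5β/(1−β).
No profitable deviation requires 20/(1−β) ≥ 26 + 5β/(1−β).
Multiplying by (1−β): 20 ≥ 26(1−β) + 5β = 26 − 21β.
So 21β ≥ 6, i.e. β ≥ 6/21 = 2/7.

2/7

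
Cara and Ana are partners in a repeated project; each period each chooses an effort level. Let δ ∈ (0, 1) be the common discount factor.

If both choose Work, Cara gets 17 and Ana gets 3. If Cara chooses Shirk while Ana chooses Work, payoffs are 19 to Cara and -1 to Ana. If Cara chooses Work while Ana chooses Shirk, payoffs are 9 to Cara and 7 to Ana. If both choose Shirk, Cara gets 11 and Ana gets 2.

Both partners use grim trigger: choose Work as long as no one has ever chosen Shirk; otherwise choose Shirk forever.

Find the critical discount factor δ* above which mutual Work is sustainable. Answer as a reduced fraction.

4/5

Cara: cooperation gives 17 each period; deviation gives 19 once then 11 forever.
  17/(1−δ) ≥ 19 + 11δ/(1−δ) ⇒ δ ≥ 2/8 = 1/4.
Ana: cooperation gives 3 each period; deviation gives 7 once then 2 forever.
  δ ≥ 4/5.
Both must hold, so the binding constraint is Ana's: δ ≥ 4/5.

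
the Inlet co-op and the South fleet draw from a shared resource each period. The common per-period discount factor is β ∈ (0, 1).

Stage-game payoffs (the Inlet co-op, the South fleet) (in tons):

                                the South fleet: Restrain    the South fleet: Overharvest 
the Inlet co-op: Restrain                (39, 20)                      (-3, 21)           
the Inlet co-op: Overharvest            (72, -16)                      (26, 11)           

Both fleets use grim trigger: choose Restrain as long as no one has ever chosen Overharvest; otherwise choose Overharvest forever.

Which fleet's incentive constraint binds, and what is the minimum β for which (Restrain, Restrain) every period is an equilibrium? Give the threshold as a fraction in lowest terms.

the Inlet co-op; β ≥ 33/46

the Inlet co-op's threshold: (72−39)/(72−26) = 33/46.
the South fleet's threshold: (21−20)/(21−11) = 1/10.
33/46 > 1/10, so the Inlet co-op binds and β* = 33/46.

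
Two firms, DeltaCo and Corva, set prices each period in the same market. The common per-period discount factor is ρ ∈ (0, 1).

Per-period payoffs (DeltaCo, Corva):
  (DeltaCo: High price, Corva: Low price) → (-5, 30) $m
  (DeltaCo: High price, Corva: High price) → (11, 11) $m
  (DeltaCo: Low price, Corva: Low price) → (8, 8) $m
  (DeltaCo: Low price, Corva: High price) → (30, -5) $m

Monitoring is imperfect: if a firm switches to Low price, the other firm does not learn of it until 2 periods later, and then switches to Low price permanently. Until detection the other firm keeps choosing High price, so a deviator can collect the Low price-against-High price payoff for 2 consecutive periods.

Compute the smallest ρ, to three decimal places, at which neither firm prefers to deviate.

0.929

Deviating for the 2 undetected periods gains 30−11 = 19 per period over cooperation, then loses 11−8 = 3 per period forever once punishment starts.
Gain: 19(1 + ρ + … + ρ^1); loss: 3·ρ^2/(1−ρ).
No profitable deviation ⇔ 19(1−ρ^2) ≤ 3·ρ^2, i.e. ρ^2 ≥ 19/(19+3) = 19/22.
Hence ρ ≥ (19/22)^(1/2) ≈ 0.929.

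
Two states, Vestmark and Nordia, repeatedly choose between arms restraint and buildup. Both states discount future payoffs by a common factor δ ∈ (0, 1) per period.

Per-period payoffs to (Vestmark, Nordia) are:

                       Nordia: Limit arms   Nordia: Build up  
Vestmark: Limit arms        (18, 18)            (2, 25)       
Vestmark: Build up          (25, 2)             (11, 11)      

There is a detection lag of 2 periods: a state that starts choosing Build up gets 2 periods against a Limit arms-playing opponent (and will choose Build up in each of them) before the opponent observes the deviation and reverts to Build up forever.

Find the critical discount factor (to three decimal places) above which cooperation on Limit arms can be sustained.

Deviating for the 2 undetected periods gains 25−18 = 7 per period over cooperation, then loses 18−11 = 7 per period forever once punishment starts.
Gain: 7(1 + δ + … + δ^1); loss: 7·δ^2/(1−δ).
No profitable deviation ⇔ 7(1−δ^2) ≤ 7·δ^2, i.e. δ^2 ≥ 7/(7+7) = 1/2.
Hence δ ≥ (1/2)^(1/2) ≈ 0.707.

0.707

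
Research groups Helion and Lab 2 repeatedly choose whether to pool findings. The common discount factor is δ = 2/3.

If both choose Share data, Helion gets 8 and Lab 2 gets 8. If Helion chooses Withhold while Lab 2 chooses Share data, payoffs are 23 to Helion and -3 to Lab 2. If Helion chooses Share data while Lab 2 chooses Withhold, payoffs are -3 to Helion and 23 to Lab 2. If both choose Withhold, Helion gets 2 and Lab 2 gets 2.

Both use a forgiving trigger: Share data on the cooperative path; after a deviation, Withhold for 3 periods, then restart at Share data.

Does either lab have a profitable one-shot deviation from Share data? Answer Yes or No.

IC: δ+…+δ^3 ≥ (23−8)/(8−2) = 5/2.
At δ = 2/3: partial sum = 1.4074 < 2.5000. Cooperation not sustainable.

Yes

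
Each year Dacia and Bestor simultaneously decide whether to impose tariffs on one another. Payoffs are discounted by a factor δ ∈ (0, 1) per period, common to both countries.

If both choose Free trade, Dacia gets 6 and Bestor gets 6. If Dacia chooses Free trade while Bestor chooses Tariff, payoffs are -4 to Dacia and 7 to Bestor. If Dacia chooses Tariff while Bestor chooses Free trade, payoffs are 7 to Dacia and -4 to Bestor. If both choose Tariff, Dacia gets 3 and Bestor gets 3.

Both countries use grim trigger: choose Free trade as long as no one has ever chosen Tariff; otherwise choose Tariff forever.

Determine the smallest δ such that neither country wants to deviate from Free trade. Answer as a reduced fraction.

Under grim trigger the critical discount factor is (T−C)/(T−P) with T = 7, C = 6, P = 3.
δ* = (7−6)/(7−3) = 1/4.

1/4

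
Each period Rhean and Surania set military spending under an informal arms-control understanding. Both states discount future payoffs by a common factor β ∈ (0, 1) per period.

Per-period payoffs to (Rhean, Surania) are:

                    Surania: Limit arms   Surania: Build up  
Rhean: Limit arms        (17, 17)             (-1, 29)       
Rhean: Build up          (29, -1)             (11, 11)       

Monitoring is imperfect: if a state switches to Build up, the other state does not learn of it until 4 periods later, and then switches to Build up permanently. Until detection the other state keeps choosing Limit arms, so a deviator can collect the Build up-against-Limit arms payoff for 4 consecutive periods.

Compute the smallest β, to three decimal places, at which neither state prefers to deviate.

0.904

A deviator earns 29 for 4 periods, then 11 forever; cooperating earns 17 forever. Multiplying the IC by (1−β):
17 ≥ 29(1−β^4) + 11β^4, so 18·β^4 ≥ 12 and β^4 ≥ 2/3.
β ≥ (2/3)^(1/4) ≈ 0.904.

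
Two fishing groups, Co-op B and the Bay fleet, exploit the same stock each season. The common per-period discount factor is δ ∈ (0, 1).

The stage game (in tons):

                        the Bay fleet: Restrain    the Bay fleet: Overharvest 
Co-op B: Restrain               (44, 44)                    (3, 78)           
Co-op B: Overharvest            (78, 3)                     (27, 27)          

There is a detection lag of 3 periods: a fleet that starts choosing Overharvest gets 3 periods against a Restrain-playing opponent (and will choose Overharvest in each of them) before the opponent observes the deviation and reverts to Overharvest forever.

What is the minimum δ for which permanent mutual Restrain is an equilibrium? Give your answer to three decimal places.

0.874

A deviator earns 78 for 3 periods, then 27 forever; cooperating earns 44 forever. Multiplying the IC by (1−δ):
44 ≥ 78(1−δ^3) + 27δ^3, so 51·δ^3 ≥ 34 and δ^3 ≥ 2/3.
δ ≥ (2/3)^(1/3) ≈ 0.874.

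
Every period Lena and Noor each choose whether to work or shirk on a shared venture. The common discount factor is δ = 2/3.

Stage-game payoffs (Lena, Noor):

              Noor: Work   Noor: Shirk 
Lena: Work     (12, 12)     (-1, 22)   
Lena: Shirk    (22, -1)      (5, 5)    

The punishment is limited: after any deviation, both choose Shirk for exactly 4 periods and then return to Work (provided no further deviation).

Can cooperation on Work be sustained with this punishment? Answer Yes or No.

IC: δ+…+δ^4 ≥ (22−12)/(12−5) = 10/7.
At δ = 2/3: partial sum = 1.6049 ≥ 1.4286. Cooperation sustainable.

Yes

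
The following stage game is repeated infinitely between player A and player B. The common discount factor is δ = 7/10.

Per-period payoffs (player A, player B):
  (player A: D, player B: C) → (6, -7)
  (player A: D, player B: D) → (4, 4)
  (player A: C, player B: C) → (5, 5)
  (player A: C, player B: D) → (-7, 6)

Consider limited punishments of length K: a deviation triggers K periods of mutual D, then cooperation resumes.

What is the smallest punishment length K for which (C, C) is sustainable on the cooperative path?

No profitable deviation requires (5−4)(δ+…+δ^K) ≥ 6−5, i.e. δ+…+δ^K ≥ 1 ≈ 1.0000.
With δ = 7/10, the partial sums are K=1: 0.7000, K=2: 1.1900.
K = 2 is the first length at which the sum reaches 1.0000.

2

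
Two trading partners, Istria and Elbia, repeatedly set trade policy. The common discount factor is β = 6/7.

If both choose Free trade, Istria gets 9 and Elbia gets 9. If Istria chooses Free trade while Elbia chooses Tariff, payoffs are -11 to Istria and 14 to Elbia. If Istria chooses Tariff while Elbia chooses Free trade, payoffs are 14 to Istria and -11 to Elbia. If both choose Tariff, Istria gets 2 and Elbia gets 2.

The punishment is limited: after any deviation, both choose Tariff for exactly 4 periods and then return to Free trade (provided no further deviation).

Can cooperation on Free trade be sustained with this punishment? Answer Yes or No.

Yes

Comparing payoff streams over the 5 periods until play realigns: cooperate → 9(1+β+…+β^4); deviate → 14 + 2(β+…+β^4).
Cooperation is sustained iff (9−2)(β+…+β^4) ≥ 14−9.
β+…+β^4 = 6/7·(1−(6/7)^4)/(1−6/7) = 2.7613, and (14−9)/(9−2) = 0.7143.
2.7613 ≥ 0.7143, so cooperation is sustainable.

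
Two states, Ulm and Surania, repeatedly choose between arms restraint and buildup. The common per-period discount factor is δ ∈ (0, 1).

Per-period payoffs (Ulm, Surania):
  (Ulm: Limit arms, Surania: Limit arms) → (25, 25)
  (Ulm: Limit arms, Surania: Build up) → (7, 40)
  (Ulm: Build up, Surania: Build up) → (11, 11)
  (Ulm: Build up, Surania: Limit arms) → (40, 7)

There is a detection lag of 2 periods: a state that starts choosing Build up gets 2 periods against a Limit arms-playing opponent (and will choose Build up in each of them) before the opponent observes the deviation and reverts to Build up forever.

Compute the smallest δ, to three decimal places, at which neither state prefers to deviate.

The best deviation is to choose Build up for all 2 undetected periods, earning 40 each, then 11 forever once detected.
Deviation value: 40(1−δ^2)/(1−δ) + 11δ^2/(1−δ); cooperation value: 25/(1−δ).
IC: 25 ≥ 40(1−δ^2) + 11δ^2 = 40 − 29δ^2.
So δ^2 ≥ 15/29, giving δ ≥ (15/29)^(1/2) ≈ 0.719.

0.719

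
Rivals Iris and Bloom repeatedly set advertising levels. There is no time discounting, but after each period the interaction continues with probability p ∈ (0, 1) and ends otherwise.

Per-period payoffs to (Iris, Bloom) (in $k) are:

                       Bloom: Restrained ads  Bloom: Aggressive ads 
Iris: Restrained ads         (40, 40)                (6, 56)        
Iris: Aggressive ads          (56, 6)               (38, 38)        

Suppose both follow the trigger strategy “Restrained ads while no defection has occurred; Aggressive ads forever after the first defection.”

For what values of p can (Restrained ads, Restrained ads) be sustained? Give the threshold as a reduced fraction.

8/9

Expected cooperation value is 40 + p·40 + p²·40 + … = 40/(1−p); deviation gives 56 + p·38/(1−p).
40 ≥ 56(1−p) + 38p ⇒ 18p ≥ 16 ⇒ p ≥ 16/18 = 8/9.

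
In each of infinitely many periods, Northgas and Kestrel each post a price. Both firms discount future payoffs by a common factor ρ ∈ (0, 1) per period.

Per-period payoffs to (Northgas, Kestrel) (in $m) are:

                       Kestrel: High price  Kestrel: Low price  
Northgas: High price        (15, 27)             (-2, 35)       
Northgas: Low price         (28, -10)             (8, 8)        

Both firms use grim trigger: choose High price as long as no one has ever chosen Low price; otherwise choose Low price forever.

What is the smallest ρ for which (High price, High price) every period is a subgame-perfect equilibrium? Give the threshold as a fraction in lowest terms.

Northgas's threshold: (28−15)/(28−8) = 13/20.
Kestrel's threshold: (35−27)/(35−8) = 8/27.
13/20 > 8/27, so Northgas binds and ρ* = 13/20.

13/20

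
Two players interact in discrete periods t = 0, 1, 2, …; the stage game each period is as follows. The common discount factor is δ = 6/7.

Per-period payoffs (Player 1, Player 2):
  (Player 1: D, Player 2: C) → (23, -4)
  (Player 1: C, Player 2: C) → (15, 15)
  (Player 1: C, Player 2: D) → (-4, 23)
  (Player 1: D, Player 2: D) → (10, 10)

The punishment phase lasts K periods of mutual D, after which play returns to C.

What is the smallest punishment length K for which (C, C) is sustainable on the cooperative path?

3

No profitable deviation requires (15−10)(δ+…+δ^K) ≥ 23−15, i.e. δ+…+δ^K ≥ 8/5 ≈ 1.6000.
With δ = 6/7, the partial sums are K=1: 0.8571, K=2: 1.5918, K=3: 2.2216.
K = 3 is the first length at which the sum reaches 1.6000.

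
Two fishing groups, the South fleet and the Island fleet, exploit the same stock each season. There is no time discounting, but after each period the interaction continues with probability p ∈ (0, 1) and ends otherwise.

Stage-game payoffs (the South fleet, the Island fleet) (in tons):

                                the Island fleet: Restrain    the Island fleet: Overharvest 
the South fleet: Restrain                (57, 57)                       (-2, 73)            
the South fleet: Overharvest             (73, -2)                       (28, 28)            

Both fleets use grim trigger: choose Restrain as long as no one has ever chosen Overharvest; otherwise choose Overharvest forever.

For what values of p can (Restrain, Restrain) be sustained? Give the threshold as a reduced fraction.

16/45

With no time discounting, the continuation probability p plays the role of the discount factor.
Grim-trigger IC: 57/(1−p) ≥ 73 + 28p/(1−p) ⇒ p ≥ (73−57)/(73−28) = 16/45.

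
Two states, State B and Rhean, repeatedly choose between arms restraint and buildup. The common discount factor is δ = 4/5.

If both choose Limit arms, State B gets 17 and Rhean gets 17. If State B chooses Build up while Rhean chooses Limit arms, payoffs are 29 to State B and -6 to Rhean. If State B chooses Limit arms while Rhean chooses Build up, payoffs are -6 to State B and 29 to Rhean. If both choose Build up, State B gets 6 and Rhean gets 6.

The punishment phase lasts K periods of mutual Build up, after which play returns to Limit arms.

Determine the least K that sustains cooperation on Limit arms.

2

Need Σ_{k=1}^{K} δ^k ≥ (29−17)/(17−6) = 1.0909 at δ = 4/5.
At K = 1 the sum is 0.8000 < 1.0909; at K = 2 it is 1.4400 ≥ 1.0909.
So the minimum punishment length is K = 2.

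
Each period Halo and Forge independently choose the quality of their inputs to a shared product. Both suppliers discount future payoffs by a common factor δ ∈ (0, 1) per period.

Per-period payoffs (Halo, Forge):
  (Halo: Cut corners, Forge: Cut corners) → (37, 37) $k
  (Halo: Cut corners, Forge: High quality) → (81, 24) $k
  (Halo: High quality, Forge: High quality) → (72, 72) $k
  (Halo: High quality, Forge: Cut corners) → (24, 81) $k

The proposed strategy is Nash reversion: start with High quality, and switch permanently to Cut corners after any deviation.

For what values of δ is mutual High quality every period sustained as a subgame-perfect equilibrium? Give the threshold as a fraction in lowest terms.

Cooperation forever yields 72 each period: 72/(1−δ).
Deviating yields 81 once, then 37 forever: 81 + 37δ/(1−δ).
No profitable deviation requires 72/(1−δ) ≥ 81 + 37δ/(1−δ).
Multiplying by (1−δ): 72 ≥ 81(1−δ) + 37δ = 81 − 44δ.
So 44δ ≥ 9, i.e. δ ≥ 9/44.

9/44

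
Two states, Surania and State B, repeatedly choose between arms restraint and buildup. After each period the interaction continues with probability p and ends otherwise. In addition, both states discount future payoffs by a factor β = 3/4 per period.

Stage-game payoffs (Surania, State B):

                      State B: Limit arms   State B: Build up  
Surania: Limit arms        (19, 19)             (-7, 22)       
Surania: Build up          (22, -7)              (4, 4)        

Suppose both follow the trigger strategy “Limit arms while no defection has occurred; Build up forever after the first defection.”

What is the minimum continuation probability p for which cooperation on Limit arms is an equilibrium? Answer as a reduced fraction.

Expected continuation weight on next period's payoff is β·p = 3/4·p, which plays the role of the discount factor.
Cooperation requires 3/4·p ≥ (22−19)/(22−4) = 1/6, hence p ≥ 2/9.

2/9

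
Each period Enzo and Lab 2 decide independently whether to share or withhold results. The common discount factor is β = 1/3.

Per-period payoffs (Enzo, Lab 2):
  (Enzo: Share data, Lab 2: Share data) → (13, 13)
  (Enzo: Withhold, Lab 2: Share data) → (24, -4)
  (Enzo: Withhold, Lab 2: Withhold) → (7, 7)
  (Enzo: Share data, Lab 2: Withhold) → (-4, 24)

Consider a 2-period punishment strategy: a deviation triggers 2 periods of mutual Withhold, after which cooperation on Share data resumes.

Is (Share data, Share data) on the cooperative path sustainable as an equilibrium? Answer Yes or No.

A one-shot deviation gives 24 now, then 7 for 2 periods, then back to 13.
Gain from deviating: (24−13) today; loss: (13−7) in each of the next 2 periods.
No-deviation condition: (13−7)(β+…+β^2) ≥ 24−13, i.e. β+…+β^2 ≥ 11/6.
At β = 1/3: β+…+β^2 = 0.4444 < 1.8333.
So cooperation is not sustainable.

No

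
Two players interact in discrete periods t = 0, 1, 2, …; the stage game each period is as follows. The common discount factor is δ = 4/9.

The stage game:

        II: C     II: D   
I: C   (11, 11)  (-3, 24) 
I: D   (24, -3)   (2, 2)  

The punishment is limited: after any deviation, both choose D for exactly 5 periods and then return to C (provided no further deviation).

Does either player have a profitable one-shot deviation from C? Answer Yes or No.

IC: δ+…+δ^5 ≥ (24−11)/(11−2) = 13/9.
At δ = 4/9: partial sum = 0.7861 < 1.4444. Cooperation not sustainable.

Yes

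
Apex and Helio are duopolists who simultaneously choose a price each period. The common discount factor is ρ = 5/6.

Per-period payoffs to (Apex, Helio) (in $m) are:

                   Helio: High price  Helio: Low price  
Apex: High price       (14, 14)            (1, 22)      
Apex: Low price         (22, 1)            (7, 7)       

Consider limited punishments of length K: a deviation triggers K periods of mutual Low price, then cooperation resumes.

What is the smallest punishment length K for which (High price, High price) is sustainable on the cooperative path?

2

IC: ρ(1−ρ^K)/(1−ρ) ≥ (22−14)/(14−7) = 8/7.
With ρ = 5/6: need 1 − ρ^K ≥ 8/7·(1−5/6)/(5/6), i.e. ρ^K ≤ 0.7714.
Since (5/6)^1 = 0.8333 and (5/6)^2 = 0.6944, the smallest such K is 2.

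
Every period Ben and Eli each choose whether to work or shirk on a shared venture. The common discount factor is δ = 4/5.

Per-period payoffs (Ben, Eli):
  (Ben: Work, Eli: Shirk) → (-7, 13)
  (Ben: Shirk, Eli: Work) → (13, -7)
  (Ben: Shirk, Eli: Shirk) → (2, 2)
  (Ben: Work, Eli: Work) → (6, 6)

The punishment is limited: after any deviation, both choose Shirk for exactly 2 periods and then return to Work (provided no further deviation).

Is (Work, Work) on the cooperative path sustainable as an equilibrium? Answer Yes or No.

Comparing payoff streams over the 3 periods until play realigns: cooperate → 6(1+δ+…+δ^2); deviate → 13 + 2(δ+…+δ^2).
Cooperation is sustained iff (6−2)(δ+…+δ^2) ≥ 13−6.
δ+…+δ^2 = 4/5·(1−(4/5)^2)/(1−4/5) = 1.4400, and (13−6)/(6−2) = 1.7500.
1.4400 < 1.7500, so cooperation is not sustainable.

No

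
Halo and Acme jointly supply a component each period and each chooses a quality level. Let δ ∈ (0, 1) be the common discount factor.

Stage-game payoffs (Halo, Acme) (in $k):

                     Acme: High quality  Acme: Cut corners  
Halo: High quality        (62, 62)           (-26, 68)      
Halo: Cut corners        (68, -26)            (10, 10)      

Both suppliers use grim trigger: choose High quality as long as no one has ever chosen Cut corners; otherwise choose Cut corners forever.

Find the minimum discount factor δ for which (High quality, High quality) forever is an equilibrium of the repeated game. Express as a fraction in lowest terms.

Cooperation forever yields 62 each period: 62/(1−δ).
Deviating yields 68 once, then 10 forever: 68 + 10δ/(1−δ).
No profitable deviation requires 62/(1−δ) ≥ 68 + 10δ/(1−δ).
Multiplying by (1−δ): 62 ≥ 68(1−δ) + 10δ = 68 − 58δ.
So 58δ ≥ 6, i.e. δ ≥ 6/58 = 3/29.

3/29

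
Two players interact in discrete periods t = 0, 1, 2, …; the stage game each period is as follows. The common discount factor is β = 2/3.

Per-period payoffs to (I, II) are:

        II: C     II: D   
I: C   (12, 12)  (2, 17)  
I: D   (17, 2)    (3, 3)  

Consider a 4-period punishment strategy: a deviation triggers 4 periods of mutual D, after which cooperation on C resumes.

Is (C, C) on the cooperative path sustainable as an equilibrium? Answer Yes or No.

Comparing payoff streams over the 5 periods until play realigns: cooperate → 12(1+β+…+β^4); deviate → 17 + 3(β+…+β^4).
Cooperation is sustained iff (12−3)(β+…+β^4) ≥ 17−12.
β+…+β^4 = 2/3·(1−(2/3)^4)/(1−2/3) = 1.6049, and (17−12)/(12−3) = 0.5556.
1.6049 ≥ 0.5556, so cooperation is sustainable.

Yes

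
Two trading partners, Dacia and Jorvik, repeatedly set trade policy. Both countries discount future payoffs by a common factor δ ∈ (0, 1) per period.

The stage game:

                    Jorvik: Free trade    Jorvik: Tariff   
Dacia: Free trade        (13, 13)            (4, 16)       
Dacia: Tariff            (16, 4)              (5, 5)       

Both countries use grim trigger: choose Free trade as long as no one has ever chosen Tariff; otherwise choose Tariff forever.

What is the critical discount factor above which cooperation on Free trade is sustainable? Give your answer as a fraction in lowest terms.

Under grim trigger the critical discount factor is (T−C)/(T−P) with T = 16, C = 13, P = 5.
δ* = (16−13)/(16−5) = 3/11.

3/11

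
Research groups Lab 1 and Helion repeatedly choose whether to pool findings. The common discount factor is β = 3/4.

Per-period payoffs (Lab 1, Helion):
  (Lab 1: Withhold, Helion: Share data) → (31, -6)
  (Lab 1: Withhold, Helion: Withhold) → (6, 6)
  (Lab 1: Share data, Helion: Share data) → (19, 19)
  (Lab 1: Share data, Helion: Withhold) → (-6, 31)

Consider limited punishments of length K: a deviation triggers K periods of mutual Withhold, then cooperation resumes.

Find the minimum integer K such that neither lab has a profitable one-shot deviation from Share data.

2

No profitable deviation requires (19−6)(β+…+β^K) ≥ 31−19, i.e. β+…+β^K ≥ 12/13 ≈ 0.9231.
With β = 3/4, the partial sums are K=1: 0.7500, K=2: 1.3125.
K = 2 is the first length at which the sum reaches 0.9231.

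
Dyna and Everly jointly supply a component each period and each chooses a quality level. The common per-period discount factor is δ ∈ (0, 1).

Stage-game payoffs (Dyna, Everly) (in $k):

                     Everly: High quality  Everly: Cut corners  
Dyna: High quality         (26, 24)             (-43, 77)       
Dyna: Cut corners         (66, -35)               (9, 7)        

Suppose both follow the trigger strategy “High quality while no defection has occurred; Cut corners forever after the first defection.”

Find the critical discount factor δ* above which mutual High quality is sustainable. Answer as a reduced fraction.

Dyna: cooperation gives 26 each period; deviation gives 66 once then 9 forever.
  26/(1−δ) ≥ 66 + 9δ/(1−δ) ⇒ δ ≥ 40/57.
Everly: cooperation gives 24 each period; deviation gives 77 once then 7 forever.
  δ ≥ 53/70.
Both must hold, so the binding constraint is Everly's: δ ≥ 53/70.

53/70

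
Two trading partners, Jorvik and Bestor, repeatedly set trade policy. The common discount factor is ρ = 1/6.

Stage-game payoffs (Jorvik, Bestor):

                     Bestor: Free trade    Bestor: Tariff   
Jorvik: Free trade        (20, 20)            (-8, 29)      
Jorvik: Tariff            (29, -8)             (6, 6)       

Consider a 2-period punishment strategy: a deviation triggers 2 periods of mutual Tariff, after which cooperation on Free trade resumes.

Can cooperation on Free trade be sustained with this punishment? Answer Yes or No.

No

A one-shot deviation gives 29 now, then 6 for 2 periods, then back to 20.
Gain from deviating: (29−20) today; loss: (20−6) in each of the next 2 periods.
No-deviation condition: (20−6)(ρ+…+ρ^2) ≥ 29−20, i.e. ρ+…+ρ^2 ≥ 9/14.
At ρ = 1/6: ρ+…+ρ^2 = 0.1944 < 0.6429.
So cooperation is not sustainable.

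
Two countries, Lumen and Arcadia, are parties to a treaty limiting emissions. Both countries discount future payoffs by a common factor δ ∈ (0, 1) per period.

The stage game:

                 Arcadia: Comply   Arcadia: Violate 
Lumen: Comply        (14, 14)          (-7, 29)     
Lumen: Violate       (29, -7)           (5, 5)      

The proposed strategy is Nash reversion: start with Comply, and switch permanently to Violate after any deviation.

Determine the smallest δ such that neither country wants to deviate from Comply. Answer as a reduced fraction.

5/8

Under grim trigger the critical discount factor is (T−C)/(T−P) with T = 29, C = 14, P = 5.
δ* = (29−14)/(29−5) = 15/24 = 5/8.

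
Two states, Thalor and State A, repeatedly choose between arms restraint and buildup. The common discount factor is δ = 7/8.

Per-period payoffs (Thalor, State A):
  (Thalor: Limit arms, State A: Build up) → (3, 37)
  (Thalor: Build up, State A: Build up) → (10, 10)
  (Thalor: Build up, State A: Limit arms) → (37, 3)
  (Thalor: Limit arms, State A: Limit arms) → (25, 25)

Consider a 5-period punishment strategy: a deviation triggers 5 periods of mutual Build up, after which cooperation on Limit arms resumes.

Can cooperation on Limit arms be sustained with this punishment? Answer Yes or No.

Yes

IC: δ+…+δ^5 ≥ (37−25)/(25−10) = 4/5.
At δ = 7/8: partial sum = 3.4096 ≥ 0.8000. Cooperation sustainable.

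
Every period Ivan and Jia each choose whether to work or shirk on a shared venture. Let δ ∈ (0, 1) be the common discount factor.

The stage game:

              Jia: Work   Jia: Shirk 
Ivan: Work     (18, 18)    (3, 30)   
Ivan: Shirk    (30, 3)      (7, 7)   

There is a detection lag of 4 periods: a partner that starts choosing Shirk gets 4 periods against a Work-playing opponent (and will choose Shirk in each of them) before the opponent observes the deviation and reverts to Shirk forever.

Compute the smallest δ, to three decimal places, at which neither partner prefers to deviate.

0.850

A deviator earns 30 for 4 periods, then 7 forever; cooperating earns 18 forever. Multiplying the IC by (1−δ):
18 ≥ 30(1−δ^4) + 7δ^4, so 23·δ^4 ≥ 12 and δ^4 ≥ 12/23.
δ ≥ (12/23)^(1/4) ≈ 0.850.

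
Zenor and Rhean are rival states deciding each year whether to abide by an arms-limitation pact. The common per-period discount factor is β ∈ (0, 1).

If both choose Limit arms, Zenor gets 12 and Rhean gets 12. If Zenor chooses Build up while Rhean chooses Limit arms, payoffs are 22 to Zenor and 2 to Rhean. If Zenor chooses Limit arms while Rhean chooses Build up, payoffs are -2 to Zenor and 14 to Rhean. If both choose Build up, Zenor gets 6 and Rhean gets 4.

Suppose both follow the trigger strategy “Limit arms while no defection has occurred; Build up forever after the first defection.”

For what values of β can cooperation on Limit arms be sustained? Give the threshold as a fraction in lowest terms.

5/8

For Zenor: deviation gain 22−12 = 10, per-period punishment loss 12−6 = 6. IC gives β ≥ 10/16 = 5/8.
For Rhean: gain 2, loss 8 per period, so β ≥ 2/10 = 1/5.
The tighter constraint is Zenor's, so cooperation needs β ≥ 5/8.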